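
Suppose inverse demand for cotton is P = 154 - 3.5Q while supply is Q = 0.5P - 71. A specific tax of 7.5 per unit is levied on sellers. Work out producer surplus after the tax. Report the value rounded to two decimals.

Rewriting supply in inverse form: P = 142 + 2Q.
Without the tax, 154 - 3.5Q = 142 + 2Q so Q* = 2.1818 and P* = 146.3636.
With the tax, sellers need 7.5 more per unit: 154 - 3.5Q = 142 + 2Q + 7.5, so Q_t = 0.8182. Buyers pay P_b = 151.1364; sellers receive P_s = P_b - 7.5 = 143.6364.
PS = (1/2)(Q_t)(P_s - 142) = (1/2)(0.8182)(1.6364) = 0.6694.

0.67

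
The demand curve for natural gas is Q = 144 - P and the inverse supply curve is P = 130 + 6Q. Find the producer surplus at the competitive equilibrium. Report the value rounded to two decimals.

Rewriting demand in inverse form: P = 144 - Q.
Equilibrium: 144 - Q = 130 + 6Q, so Q* = 2 and P* = 142.
PS is the area between P* and the supply curve from 0 to Q*: (1/2)(2)(12) = 12.

12.00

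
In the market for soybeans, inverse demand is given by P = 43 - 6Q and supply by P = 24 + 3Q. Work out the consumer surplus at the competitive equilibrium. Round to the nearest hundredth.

Set 43 - 6Q = 24 + 3Q, which gives 19 = 9Q, so Q* = 2.1111 and P* = 43 - 6(2.1111) = 30.3333.
The demand choke price is 43, so CS = (1/2)(Q*)(43 - P*) = (1/2)(2.1111)(12.6667) = 13.3704.

13.37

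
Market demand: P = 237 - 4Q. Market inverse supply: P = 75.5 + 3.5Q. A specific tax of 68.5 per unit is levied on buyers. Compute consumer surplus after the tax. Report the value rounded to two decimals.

307.52

Pre-tax equilibrium: 237 - 4Q = 75.5 + 3.5Q gives Q* = 21.5333, P* = 150.8667.
A tax on buyers shifts demand down by 68.5: (237 - 68.5) - 4Q = 75.5 + 3.5Q, so Q_t = 12.4. Buyers pay P_b = 187.4; sellers receive P_s = P_b - 68.5 = 118.9.
Consumer surplus is the triangle under demand above P_b: (1/2)(12.4)(237 - 187.4) = 307.52.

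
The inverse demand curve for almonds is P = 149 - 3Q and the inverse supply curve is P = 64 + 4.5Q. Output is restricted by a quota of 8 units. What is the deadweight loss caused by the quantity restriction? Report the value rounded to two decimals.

41.67

Unrestricted equilibrium: Q* = (149 - 64)/(3 + 4.5) = 11.3333.
At Q = 8 the demand price is 149 - 3(8) = 125 and the supply price is 64 + 4.5(8) = 100.
DWL = (1/2)(gap between curves at 8) x (Q* - 8) = (1/2)(25)(3.3333) = 41.6667.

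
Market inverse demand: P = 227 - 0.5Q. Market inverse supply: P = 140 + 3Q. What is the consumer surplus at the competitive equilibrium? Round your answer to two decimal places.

Equilibrium: 227 - 0.5Q = 140 + 3Q, so Q* = 24.8571 and P* = 214.5714.
Consumer surplus is the triangle under demand above P*: (1/2)(24.8571)(227 - 214.5714) = (1/2)(24.8571)(12.4286) = 154.4694.

154.47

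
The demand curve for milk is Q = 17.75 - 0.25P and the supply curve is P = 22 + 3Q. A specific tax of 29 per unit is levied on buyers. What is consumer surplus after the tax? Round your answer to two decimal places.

Rewriting demand in inverse form: P = 71 - 4Q.
Pre-tax equilibrium: 71 - 4Q = 22 + 3Q gives Q* = 7, P* = 43.
A tax on buyers shifts demand down by 29: (71 - 29) - 4Q = 22 + 3Q, so Q_t = 2.8571. Buyers pay P_b = 59.5714; sellers receive P_s = P_b - 29 = 30.5714.
CS = (1/2)(Q_t)(71 - P_b) = (1/2)(2.8571)(11.4286) = 16.3265.

16.33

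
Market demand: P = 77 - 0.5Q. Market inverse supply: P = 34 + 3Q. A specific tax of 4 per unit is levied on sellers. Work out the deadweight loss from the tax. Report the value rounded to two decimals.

Without the tax, 77 - 0.5Q = 34 + 3Q so Q* = 12.2857 and P* = 70.8571.
With the tax, sellers need 4 more per unit: 77 - 0.5Q = 34 + 3Q + 4, so Q_t = 11.1429. Buyers pay P_b = 71.4286; sellers receive P_s = P_b - 4 = 67.4286.
The welfare triangle lost has base Q* - Q_t = 1.1429 and height t = 4, so DWL = (1/2)(1.1429)(4) = 2.2857.

2.29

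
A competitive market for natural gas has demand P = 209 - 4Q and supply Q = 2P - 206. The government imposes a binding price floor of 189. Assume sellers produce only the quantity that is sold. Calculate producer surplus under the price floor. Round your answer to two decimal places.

423.75

Rewriting supply in inverse form: P = 103 + 0.5Q.
Free-market equilibrium: 209 - 4Q = 103 + 0.5Q gives Q* = 23.5556, P* = 114.7778.
At P = 189, buyers demand (209 - 189)/4 = 5 while sellers would supply more, so the quantity traded is 5 at price 189.
The supply price at Q = 5 is 105.5. PS is the trapezoid between 189 and supply over [0, 5]: (1/2)[(189 - 103) + (189 - 105.5)](5) = 423.75.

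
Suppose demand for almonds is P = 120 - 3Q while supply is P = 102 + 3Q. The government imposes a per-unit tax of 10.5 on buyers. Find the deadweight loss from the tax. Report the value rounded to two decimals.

9.19

Without the tax, 120 - 3Q = 102 + 3Q so Q* = 3 and P* = 111.
With the tax, buyers' net willingness to pay falls by 10.5: (120 - 10.5) - 3Q = 102 + 3Q, so Q_t = 1.25. Buyers pay P_b = 116.25; sellers receive P_s = P_b - 10.5 = 105.75.
Deadweight loss is the triangle between the curves from Q_t to Q*: (1/2)(3 - 1.25)(10.5) = 9.1875.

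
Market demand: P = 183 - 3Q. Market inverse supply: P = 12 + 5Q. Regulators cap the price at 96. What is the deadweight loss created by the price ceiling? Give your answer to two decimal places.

Without the control, 183 - 3Q = 12 + 5Q so Q* = 21.375 and P* = 118.875.
At P = 96, sellers supply (96 - 12)/5 = 16.8 while buyers want more, so the quantity traded is 16.8 at price 96.
At Q = 16.8 the demand price is 132.6 and the supply price is 96. Deadweight loss is the triangle between the curves from 16.8 to 21.375: (1/2)(132.6 - 96)(21.375 - 16.8) = 83.7225.

83.72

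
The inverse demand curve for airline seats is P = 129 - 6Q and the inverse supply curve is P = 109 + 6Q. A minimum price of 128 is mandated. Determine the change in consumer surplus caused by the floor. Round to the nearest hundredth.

Free-market equilibrium: 129 - 6Q = 109 + 6Q gives Q* = 1.6667, P* = 119.
At P = 128, buyers demand (129 - 128)/6 = 0.1667 while sellers would supply more, so the quantity traded is 0.1667 at price 128.
CS goes from (1/2)(1.6667)(10) = 8.3333 to 0.0833 (computed as (129 - 128)(0.1667) - (1/2)(6)(0.1667)^2), a change of -8.25.

-8.25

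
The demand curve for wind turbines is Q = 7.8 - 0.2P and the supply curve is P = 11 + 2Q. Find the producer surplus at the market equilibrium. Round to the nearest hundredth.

Rewriting demand in inverse form: P = 39 - 5Q.
Setting demand equal to supply, 28 = 7Q, so Q* = 4 and P* = 19.
PS is the area between P* and the supply curve from 0 to Q*: (1/2)(4)(8) = 16.

16.00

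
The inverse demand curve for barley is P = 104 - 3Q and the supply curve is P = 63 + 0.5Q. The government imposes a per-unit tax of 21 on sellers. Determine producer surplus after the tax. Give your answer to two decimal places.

8.16

Pre-tax equilibrium: 104 - 3Q = 63 + 0.5Q gives Q* = 11.7143, P* = 68.8571.
A tax on sellers shifts supply up by 21: 104 - 3Q = 63 + 0.5Q + 21, so Q_t = 5.7143. Buyers pay P_b = 86.8571; sellers receive P_s = P_b - 21 = 65.8571.
PS = (1/2)(Q_t)(P_s - 63) = (1/2)(5.7143)(2.8571) = 8.1633.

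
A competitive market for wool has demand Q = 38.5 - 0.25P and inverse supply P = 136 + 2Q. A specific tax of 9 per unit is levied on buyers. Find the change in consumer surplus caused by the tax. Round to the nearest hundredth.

-13.50

Rewriting demand in inverse form: P = 154 - 4Q.
Pre-tax equilibrium: 154 - 4Q = 136 + 2Q gives Q* = 3, P* = 142.
With the tax, buyers' net willingness to pay falls by 9: (154 - 9) - 4Q = 136 + 2Q, so Q_t = 1.5. Buyers pay P_b = 148; sellers receive P_s = P_b - 9 = 139.
Consumers lose the trapezoid between P* and P_b out to Q_t plus the triangle from Q_t to Q*: change in CS = 4.5 - 18 = -13.5.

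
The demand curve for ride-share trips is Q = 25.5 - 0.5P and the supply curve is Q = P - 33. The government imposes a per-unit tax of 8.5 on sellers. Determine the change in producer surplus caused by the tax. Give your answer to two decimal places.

-12.99

Rewriting demand in inverse form: P = 51 - 2Q.
Rewriting supply in inverse form: P = 33 + Q.
Without the tax, 51 - 2Q = 33 + Q so Q* = 6 and P* = 39.
With the tax, sellers need 8.5 more per unit: 51 - 2Q = 33 + Q + 8.5, so Q_t = 3.1667. Buyers pay P_b = 44.6667; sellers receive P_s = P_b - 8.5 = 36.1667.
Producers lose the trapezoid between P_s and P* out to Q_t plus the triangle from Q_t to Q*: change in PS = 5.0139 - 18 = -12.9861.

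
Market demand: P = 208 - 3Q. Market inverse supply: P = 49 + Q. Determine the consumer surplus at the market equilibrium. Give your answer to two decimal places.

Set 208 - 3Q = 49 + Q, which gives 159 = 4Q, so Q* = 39.75 and P* = 208 - 3(39.75) = 88.75.
CS is the area between the demand curve and P* from 0 to Q*: (1/2)(39.75)(119.25) = 2370.0938.

2370.09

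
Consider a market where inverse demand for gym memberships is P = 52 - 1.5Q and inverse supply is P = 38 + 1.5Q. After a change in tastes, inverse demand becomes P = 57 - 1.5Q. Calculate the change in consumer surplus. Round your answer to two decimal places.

13.75

Initial equilibrium: Q_0 = 4.6667, P_0 = 45; CS_0 = (1/2)(4.6667)(7) = 16.3333, PS_0 = (1/2)(4.6667)(7) = 16.3333.
New equilibrium: 57 - 1.5Q = 38 + 1.5Q gives Q_1 = 6.3333, P_1 = 47.5; CS_1 = 30.0833, PS_1 = 30.0833.
Change in consumer surplus = 30.0833 - 16.3333 = 13.75.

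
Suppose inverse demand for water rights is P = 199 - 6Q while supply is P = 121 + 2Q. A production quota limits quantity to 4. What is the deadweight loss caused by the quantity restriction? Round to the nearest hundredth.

Without the quota, 199 - 6Q = 121 + 2Q gives Q* = 9.75.
At Q = 4 the demand price is 199 - 6(4) = 175 and the supply price is 121 + 2(4) = 129.
DWL = (1/2)(gap between curves at 4) x (Q* - 4) = (1/2)(46)(5.75) = 132.25.

132.25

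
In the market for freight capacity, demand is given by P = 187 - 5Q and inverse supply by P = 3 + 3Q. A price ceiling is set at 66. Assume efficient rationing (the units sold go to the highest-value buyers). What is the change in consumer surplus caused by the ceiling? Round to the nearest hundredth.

Without the control, 187 - 5Q = 3 + 3Q so Q* = 23 and P* = 72.
At the ceiling price 66, quantity supplied is (66 - 3)/3 = 21; supply is the short side, so Q = 21 trades at P = 66.
CS goes from (1/2)(23)(115) = 1322.5 to 1438.5 (computed as (187 - 66)(21) - (1/2)(5)(21)^2), a change of 116.

116.00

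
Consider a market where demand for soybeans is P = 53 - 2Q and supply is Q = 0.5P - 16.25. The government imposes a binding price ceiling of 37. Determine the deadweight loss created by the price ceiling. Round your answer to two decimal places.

16.53

Rewriting supply in inverse form: P = 32.5 + 2Q.
Without the control, 53 - 2Q = 32.5 + 2Q so Q* = 5.125 and P* = 42.75.
At P = 37, sellers supply (37 - 32.5)/2 = 2.25 while buyers want more, so the quantity traded is 2.25 at price 37.
The lost-trades triangle has base Q* - 2.25 = 2.875 and height equal to the gap between the curves at Q = 2.25, which is 48.5 - 37 = 11.5. DWL = (1/2)(2.875)(11.5) = 16.5312.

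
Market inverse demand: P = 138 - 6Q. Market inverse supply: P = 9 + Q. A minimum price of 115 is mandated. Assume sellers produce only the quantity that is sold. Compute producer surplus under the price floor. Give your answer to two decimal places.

398.99

Without the control, 138 - 6Q = 9 + Q so Q* = 18.4286 and P* = 27.4286.
At P = 115, buyers demand (138 - 115)/6 = 3.8333 while sellers would supply more, so the quantity traded is 3.8333 at price 115.
The supply price at Q = 3.8333 is 12.8333. PS is the trapezoid between 115 and supply over [0, 3.8333]: (1/2)[(115 - 9) + (115 - 12.8333)](3.8333) = 398.9861.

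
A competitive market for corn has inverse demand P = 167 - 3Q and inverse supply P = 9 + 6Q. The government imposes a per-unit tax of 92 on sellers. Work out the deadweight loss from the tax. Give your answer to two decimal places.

470.22

Pre-tax equilibrium: 167 - 3Q = 9 + 6Q gives Q* = 17.5556, P* = 114.3333.
A tax on sellers shifts supply up by 92: 167 - 3Q = 9 + 6Q + 92, so Q_t = 7.3333. Buyers pay P_b = 145; sellers receive P_s = P_b - 92 = 53.
Deadweight loss is the triangle between the curves from Q_t to Q*: (1/2)(17.5556 - 7.3333)(92) = 470.2222.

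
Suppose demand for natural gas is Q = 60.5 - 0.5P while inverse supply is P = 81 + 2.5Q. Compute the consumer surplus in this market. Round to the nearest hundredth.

79.01

Rewriting demand in inverse form: P = 121 - 2Q.
Setting demand equal to supply, 40 = 4.5Q, so Q* = 8.8889 and P* = 103.2222.
Consumer surplus is the triangle under demand above P*: (1/2)(8.8889)(121 - 103.2222) = (1/2)(8.8889)(17.7778) = 79.0123.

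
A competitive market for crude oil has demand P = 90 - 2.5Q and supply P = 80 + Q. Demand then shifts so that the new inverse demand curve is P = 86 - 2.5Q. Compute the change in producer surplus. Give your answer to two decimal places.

Initial equilibrium: Q_0 = 2.8571, P_0 = 82.8571; CS_0 = (1/2)(2.8571)(7.1429) = 10.2041, PS_0 = (1/2)(2.8571)(2.8571) = 4.0816.
New equilibrium: 86 - 2.5Q = 80 + Q gives Q_1 = 1.7143, P_1 = 81.7143; CS_1 = 3.6735, PS_1 = 1.4694.
Change in producer surplus = 1.4694 - 4.0816 = -2.6122.

-2.61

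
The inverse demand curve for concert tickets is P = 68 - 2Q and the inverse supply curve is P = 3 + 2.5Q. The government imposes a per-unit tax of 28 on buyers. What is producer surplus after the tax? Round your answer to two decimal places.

84.51

Without the tax, 68 - 2Q = 3 + 2.5Q so Q* = 14.4444 and P* = 39.1111.
With the tax, buyers' net willingness to pay falls by 28: (68 - 28) - 2Q = 3 + 2.5Q, so Q_t = 8.2222. Buyers pay P_b = 51.5556; sellers receive P_s = P_b - 28 = 23.5556.
Producer surplus is the triangle above supply below P_s: (1/2)(8.2222)(23.5556 - 3) = 84.5062.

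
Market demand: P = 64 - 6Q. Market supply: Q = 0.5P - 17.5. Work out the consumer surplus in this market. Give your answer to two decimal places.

Rewriting supply in inverse form: P = 35 + 2Q.
Set 64 - 6Q = 35 + 2Q, which gives 29 = 8Q, so Q* = 3.625 and P* = 64 - 6(3.625) = 42.25.
CS is the area between the demand curve and P* from 0 to Q*: (1/2)(3.625)(21.75) = 39.4219.

39.42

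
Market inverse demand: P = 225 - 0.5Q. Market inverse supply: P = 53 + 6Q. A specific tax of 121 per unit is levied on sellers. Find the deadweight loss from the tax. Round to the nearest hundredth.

1126.23

Pre-tax equilibrium: 225 - 0.5Q = 53 + 6Q gives Q* = 26.4615, P* = 211.7692.
With the tax, sellers need 121 more per unit: 225 - 0.5Q = 53 + 6Q + 121, so Q_t = 7.8462. Buyers pay P_b = 221.0769; sellers receive P_s = P_b - 121 = 100.0769.
The welfare triangle lost has base Q* - Q_t = 18.6154 and height t = 121, so DWL = (1/2)(18.6154)(121) = 1126.2308.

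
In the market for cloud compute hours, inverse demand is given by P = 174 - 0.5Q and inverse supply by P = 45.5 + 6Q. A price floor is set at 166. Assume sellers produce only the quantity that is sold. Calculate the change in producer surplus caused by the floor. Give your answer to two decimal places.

Without the control, 174 - 0.5Q = 45.5 + 6Q so Q* = 19.7692 and P* = 164.1154.
At P = 166, buyers demand (174 - 166)/0.5 = 16 while sellers would supply more, so the quantity traded is 16 at price 166.
PS goes from (1/2)(19.7692)(118.6154) = 1172.4675 to 1160 (computed as (166 - 45.5)(16) - (1/2)(6)(16)^2), a change of -12.4675.

-12.47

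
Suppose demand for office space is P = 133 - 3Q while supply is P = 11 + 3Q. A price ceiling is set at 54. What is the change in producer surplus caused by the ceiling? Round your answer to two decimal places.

-312.00

Free-market equilibrium: 133 - 3Q = 11 + 3Q gives Q* = 20.3333, P* = 72.
At the ceiling price 54, quantity supplied is (54 - 11)/3 = 14.3333; supply is the short side, so Q = 14.3333 trades at P = 54.
PS goes from (1/2)(20.3333)(61) = 620.1667 to 308.1667 (computed as (54 - 11)(14.3333) - (1/2)(3)(14.3333)^2), a change of -312.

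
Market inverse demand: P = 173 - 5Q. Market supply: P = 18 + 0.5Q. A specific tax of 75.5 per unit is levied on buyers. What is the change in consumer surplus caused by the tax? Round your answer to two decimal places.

Without the tax, 173 - 5Q = 18 + 0.5Q so Q* = 28.1818 and P* = 32.0909.
A tax on buyers shifts demand down by 75.5: (173 - 75.5) - 5Q = 18 + 0.5Q, so Q_t = 14.4545. Buyers pay P_b = 100.7273; sellers receive P_s = P_b - 75.5 = 25.2273.
CS falls from (1/2)(28.1818)(140.9091) = 1985.5372 to (1/2)(14.4545)(72.2727) = 522.3347, a change of -1463.2025.

-1463.20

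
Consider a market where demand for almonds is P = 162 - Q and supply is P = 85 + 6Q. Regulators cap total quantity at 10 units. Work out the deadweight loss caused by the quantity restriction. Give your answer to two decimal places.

Without the quota, 162 - Q = 85 + 6Q gives Q* = 11.
At Q = 10 the demand price is 162 - (10) = 152 and the supply price is 85 + 6(10) = 145.
DWL = (1/2)(gap between curves at 10) x (Q* - 10) = (1/2)(7)(1) = 3.5.

3.50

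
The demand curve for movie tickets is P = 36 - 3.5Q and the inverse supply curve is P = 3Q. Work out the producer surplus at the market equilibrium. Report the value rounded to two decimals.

Set 36 - 3.5Q = 3Q, which gives 36 = 6.5Q, so Q* = 5.5385 and P* = 36 - 3.5(5.5385) = 16.6154.
The supply curve's price intercept is 0, so PS = (1/2)(Q*)(P* - 0) = (1/2)(5.5385)(16.6154) = 46.0118.

46.01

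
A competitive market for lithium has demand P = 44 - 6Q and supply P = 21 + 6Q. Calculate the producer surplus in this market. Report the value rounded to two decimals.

Set 44 - 6Q = 21 + 6Q, which gives 23 = 12Q, so Q* = 1.9167 and P* = 44 - 6(1.9167) = 32.5.
The supply curve's price intercept is 21, so PS = (1/2)(Q*)(P* - 21) = (1/2)(1.9167)(11.5) = 11.0208.

11.02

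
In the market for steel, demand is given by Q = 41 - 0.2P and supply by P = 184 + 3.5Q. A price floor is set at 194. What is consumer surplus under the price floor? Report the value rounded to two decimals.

12.10

Rewriting demand in inverse form: P = 205 - 5Q.
Free-market equilibrium: 205 - 5Q = 184 + 3.5Q gives Q* = 2.4706, P* = 192.6471.
At P = 194, buyers demand (205 - 194)/5 = 2.2 while sellers would supply more, so the quantity traded is 2.2 at price 194.
CS is the triangle under demand above 194: (1/2)(2.2)(205 - 194) = 12.1.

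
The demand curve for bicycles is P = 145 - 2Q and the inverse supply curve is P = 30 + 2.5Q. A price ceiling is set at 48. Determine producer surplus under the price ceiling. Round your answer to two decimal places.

Without the control, 145 - 2Q = 30 + 2.5Q so Q* = 25.5556 and P* = 93.8889.
At P = 48, sellers supply (48 - 30)/2.5 = 7.2 while buyers want more, so the quantity traded is 7.2 at price 48.
PS is the triangle above supply below 48: (1/2)(7.2)(48 - 30) = 64.8.

64.80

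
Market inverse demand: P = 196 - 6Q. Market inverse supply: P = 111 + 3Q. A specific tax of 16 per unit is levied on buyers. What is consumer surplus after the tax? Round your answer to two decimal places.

Pre-tax equilibrium: 196 - 6Q = 111 + 3Q gives Q* = 9.4444, P* = 139.3333.
A tax on buyers shifts demand down by 16: (196 - 16) - 6Q = 111 + 3Q, so Q_t = 7.6667. Buyers pay P_b = 150; sellers receive P_s = P_b - 16 = 134.
Consumer surplus is the triangle under demand above P_b: (1/2)(7.6667)(196 - 150) = 176.3333.

176.33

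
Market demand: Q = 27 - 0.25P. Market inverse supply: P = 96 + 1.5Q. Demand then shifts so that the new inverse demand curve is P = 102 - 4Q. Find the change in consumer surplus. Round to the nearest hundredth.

-7.14

Rewriting demand in inverse form: P = 108 - 4Q.
Initial equilibrium: Q_0 = 2.1818, P_0 = 99.2727; CS_0 = (1/2)(2.1818)(8.7273) = 9.5207, PS_0 = (1/2)(2.1818)(3.2727) = 3.5702.
New equilibrium: 102 - 4Q = 96 + 1.5Q gives Q_1 = 1.0909, P_1 = 97.6364; CS_1 = 2.3802, PS_1 = 0.8926.
Change in consumer surplus = 2.3802 - 9.5207 = -7.1405.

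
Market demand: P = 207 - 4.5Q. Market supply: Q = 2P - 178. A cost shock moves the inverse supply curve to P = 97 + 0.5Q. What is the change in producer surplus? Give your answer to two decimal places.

Rewriting supply in inverse form: P = 89 + 0.5Q.
Initial equilibrium: Q_0 = 23.6, P_0 = 100.8; CS_0 = (1/2)(23.6)(106.2) = 1253.16, PS_0 = (1/2)(23.6)(11.8) = 139.24.
New equilibrium: 207 - 4.5Q = 97 + 0.5Q gives Q_1 = 22, P_1 = 108; CS_1 = 1089, PS_1 = 121.
Change in producer surplus = 121 - 139.24 = -18.24.

-18.24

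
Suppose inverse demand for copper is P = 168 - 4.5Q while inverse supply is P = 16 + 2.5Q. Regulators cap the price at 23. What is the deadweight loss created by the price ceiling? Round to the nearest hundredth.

Without the control, 168 - 4.5Q = 16 + 2.5Q so Q* = 21.7143 and P* = 70.2857.
At P = 23, sellers supply (23 - 16)/2.5 = 2.8 while buyers want more, so the quantity traded is 2.8 at price 23.
At Q = 2.8 the demand price is 155.4 and the supply price is 23. Deadweight loss is the triangle between the curves from 2.8 to 21.7143: (1/2)(155.4 - 23)(21.7143 - 2.8) = 1252.1257.

1252.13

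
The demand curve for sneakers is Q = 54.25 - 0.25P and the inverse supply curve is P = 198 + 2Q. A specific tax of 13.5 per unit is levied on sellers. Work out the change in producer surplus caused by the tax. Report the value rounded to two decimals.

Rewriting demand in inverse form: P = 217 - 4Q.
Without the tax, 217 - 4Q = 198 + 2Q so Q* = 3.1667 and P* = 204.3333.
With the tax, sellers need 13.5 more per unit: 217 - 4Q = 198 + 2Q + 13.5, so Q_t = 0.9167. Buyers pay P_b = 213.3333; sellers receive P_s = P_b - 13.5 = 199.8333.
Producers lose the trapezoid between P_s and P* out to Q_t plus the triangle from Q_t to Q*: change in PS = 0.8403 - 10.0278 = -9.1875.

-9.19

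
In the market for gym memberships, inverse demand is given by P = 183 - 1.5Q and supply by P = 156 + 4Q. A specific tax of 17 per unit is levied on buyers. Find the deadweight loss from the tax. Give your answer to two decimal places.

26.27

Pre-tax equilibrium: 183 - 1.5Q = 156 + 4Q gives Q* = 4.9091, P* = 175.6364.
A tax on buyers shifts demand down by 17: (183 - 17) - 1.5Q = 156 + 4Q, so Q_t = 1.8182. Buyers pay P_b = 180.2727; sellers receive P_s = P_b - 17 = 163.2727.
Deadweight loss is the triangle between the curves from Q_t to Q*: (1/2)(4.9091 - 1.8182)(17) = 26.2727.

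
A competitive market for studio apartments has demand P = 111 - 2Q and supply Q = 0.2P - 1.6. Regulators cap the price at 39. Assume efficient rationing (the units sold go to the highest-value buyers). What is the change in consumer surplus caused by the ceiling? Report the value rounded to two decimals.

Rewriting supply in inverse form: P = 8 + 5Q.
Without the control, 111 - 2Q = 8 + 5Q so Q* = 14.7143 and P* = 81.5714.
At P = 39, sellers supply (39 - 8)/5 = 6.2 while buyers want more, so the quantity traded is 6.2 at price 39.
CS goes from (1/2)(14.7143)(29.4286) = 216.5102 to 407.96 (computed as (111 - 39)(6.2) - (1/2)(2)(6.2)^2), a change of 191.4498.

191.45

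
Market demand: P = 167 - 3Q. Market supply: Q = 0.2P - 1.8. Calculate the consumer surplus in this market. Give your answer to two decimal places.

585.09

Rewriting supply in inverse form: P = 9 + 5Q.
Setting demand equal to supply, 158 = 8Q, so Q* = 19.75 and P* = 107.75.
Consumer surplus is the triangle under demand above P*: (1/2)(19.75)(167 - 107.75) = (1/2)(19.75)(59.25) = 585.0938.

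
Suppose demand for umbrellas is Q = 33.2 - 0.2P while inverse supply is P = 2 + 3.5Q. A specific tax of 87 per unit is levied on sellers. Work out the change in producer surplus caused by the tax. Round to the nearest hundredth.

-507.85

Rewriting demand in inverse form: P = 166 - 5Q.
Without the tax, 166 - 5Q = 2 + 3.5Q so Q* = 19.2941 and P* = 69.5294.
A tax on sellers shifts supply up by 87: 166 - 5Q = 2 + 3.5Q + 87, so Q_t = 9.0588. Buyers pay P_b = 120.7059; sellers receive P_s = P_b - 87 = 33.7059.
PS falls from (1/2)(19.2941)(67.5294) = 651.4602 to (1/2)(9.0588)(31.7059) = 143.609, a change of -507.8512.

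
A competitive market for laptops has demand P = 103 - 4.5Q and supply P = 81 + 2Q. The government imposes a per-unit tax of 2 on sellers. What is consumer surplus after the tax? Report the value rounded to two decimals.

Pre-tax equilibrium: 103 - 4.5Q = 81 + 2Q gives Q* = 3.3846, P* = 87.7692.
A tax on sellers shifts supply up by 2: 103 - 4.5Q = 81 + 2Q + 2, so Q_t = 3.0769. Buyers pay P_b = 89.1538; sellers receive P_s = P_b - 2 = 87.1538.
Consumer surplus is the triangle under demand above P_b: (1/2)(3.0769)(103 - 89.1538) = 21.3018.

21.30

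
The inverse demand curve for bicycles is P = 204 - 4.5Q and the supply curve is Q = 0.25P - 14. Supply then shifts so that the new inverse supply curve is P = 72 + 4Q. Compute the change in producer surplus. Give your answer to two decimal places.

-124.01

Rewriting supply in inverse form: P = 56 + 4Q.
Initial equilibrium: Q_0 = 17.4118, P_0 = 125.6471; CS_0 = (1/2)(17.4118)(78.3529) = 682.1315, PS_0 = (1/2)(17.4118)(69.6471) = 606.3391.
New equilibrium: 204 - 4.5Q = 72 + 4Q gives Q_1 = 15.5294, P_1 = 134.1176; CS_1 = 542.6159, PS_1 = 482.3253.
Change in producer surplus = 482.3253 - 606.3391 = -124.0138.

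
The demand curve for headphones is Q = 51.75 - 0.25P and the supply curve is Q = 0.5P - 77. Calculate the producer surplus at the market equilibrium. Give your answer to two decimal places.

78.03

Rewriting demand in inverse form: P = 207 - 4Q.
Rewriting supply in inverse form: P = 154 + 2Q.
Setting demand equal to supply, 53 = 6Q, so Q* = 8.8333 and P* = 171.6667.
PS is the area between P* and the supply curve from 0 to Q*: (1/2)(8.8333)(17.6667) = 78.0278.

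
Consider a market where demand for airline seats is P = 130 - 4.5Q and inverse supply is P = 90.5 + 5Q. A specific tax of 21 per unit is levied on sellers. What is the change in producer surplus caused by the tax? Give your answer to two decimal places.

Without the tax, 130 - 4.5Q = 90.5 + 5Q so Q* = 4.1579 and P* = 111.2895.
With the tax, sellers need 21 more per unit: 130 - 4.5Q = 90.5 + 5Q + 21, so Q_t = 1.9474. Buyers pay P_b = 121.2368; sellers receive P_s = P_b - 21 = 100.2368.
PS falls from (1/2)(4.1579)(20.7895) = 43.2202 to (1/2)(1.9474)(9.7368) = 9.4806, a change of -33.7396.

-33.74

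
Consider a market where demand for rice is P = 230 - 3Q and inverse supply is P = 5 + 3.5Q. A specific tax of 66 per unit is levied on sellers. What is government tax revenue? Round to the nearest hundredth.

1614.46

Without the tax, 230 - 3Q = 5 + 3.5Q so Q* = 34.6154 and P* = 126.1538.
A tax on sellers shifts supply up by 66: 230 - 3Q = 5 + 3.5Q + 66, so Q_t = 24.4615. Buyers pay P_b = 156.6154; sellers receive P_s = P_b - 66 = 90.6154.
Tax revenue = t x Q_t = 66 x 24.4615 = 1614.4615.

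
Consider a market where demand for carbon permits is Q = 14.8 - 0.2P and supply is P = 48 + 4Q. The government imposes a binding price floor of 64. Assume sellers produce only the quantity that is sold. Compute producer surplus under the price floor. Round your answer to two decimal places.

Rewriting demand in inverse form: P = 74 - 5Q.
Free-market equilibrium: 74 - 5Q = 48 + 4Q gives Q* = 2.8889, P* = 59.5556.
At the floor price 64, quantity demanded is (74 - 64)/5 = 2; demand is the short side, so Q = 2 trades at P = 64.
The supply price at Q = 2 is 56. PS is the trapezoid between 64 and supply over [0, 2]: (1/2)[(64 - 48) + (64 - 56)](2) = 24.

24.00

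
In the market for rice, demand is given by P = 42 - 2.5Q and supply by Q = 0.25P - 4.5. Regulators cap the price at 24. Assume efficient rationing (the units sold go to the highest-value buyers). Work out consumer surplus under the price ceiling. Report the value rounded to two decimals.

Rewriting supply in inverse form: P = 18 + 4Q.
Without the control, 42 - 2.5Q = 18 + 4Q so Q* = 3.6923 and P* = 32.7692.
At P = 24, sellers supply (24 - 18)/4 = 1.5 while buyers want more, so the quantity traded is 1.5 at price 24.
The demand price at Q = 1.5 is 38.25. CS is the trapezoid between demand and 24 over [0, 1.5]: (1/2)[(42 - 24) + (38.25 - 24)](1.5) = 24.1875.

24.19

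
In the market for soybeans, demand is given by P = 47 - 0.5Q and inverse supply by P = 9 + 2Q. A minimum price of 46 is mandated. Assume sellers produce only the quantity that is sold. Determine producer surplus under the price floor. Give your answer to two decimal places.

70.00

Without the control, 47 - 0.5Q = 9 + 2Q so Q* = 15.2 and P* = 39.4.
At P = 46, buyers demand (47 - 46)/0.5 = 2 while sellers would supply more, so the quantity traded is 2 at price 46.
The supply price at Q = 2 is 13. PS is the trapezoid between 46 and supply over [0, 2]: (1/2)[(46 - 9) + (46 - 13)](2) = 70.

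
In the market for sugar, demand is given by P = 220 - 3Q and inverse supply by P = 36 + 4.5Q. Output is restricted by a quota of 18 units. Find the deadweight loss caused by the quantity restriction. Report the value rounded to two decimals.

Unrestricted equilibrium: Q* = (220 - 36)/(3 + 4.5) = 24.5333.
At Q = 18 the demand price is 220 - 3(18) = 166 and the supply price is 36 + 4.5(18) = 117.
Deadweight loss is the triangle between the curves from 18 to 24.5333: (1/2)(166 - 117)(24.5333 - 18) = 160.0667.

160.07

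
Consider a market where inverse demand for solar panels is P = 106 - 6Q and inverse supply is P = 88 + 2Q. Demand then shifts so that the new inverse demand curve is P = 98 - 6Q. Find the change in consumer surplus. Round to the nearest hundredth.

-10.50

Initial equilibrium: Q_0 = 2.25, P_0 = 92.5; CS_0 = (1/2)(2.25)(13.5) = 15.1875, PS_0 = (1/2)(2.25)(4.5) = 5.0625.
New equilibrium: 98 - 6Q = 88 + 2Q gives Q_1 = 1.25, P_1 = 90.5; CS_1 = 4.6875, PS_1 = 1.5625.
Change in consumer surplus = 4.6875 - 15.1875 = -10.5.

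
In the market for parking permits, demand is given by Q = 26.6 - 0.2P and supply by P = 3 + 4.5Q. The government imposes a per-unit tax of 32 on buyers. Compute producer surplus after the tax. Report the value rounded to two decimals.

Rewriting demand in inverse form: P = 133 - 5Q.
Without the tax, 133 - 5Q = 3 + 4.5Q so Q* = 13.6842 and P* = 64.5789.
With the tax, buyers' net willingness to pay falls by 32: (133 - 32) - 5Q = 3 + 4.5Q, so Q_t = 10.3158. Buyers pay P_b = 81.4211; sellers receive P_s = P_b - 32 = 49.4211.
Producer surplus is the triangle above supply below P_s: (1/2)(10.3158)(49.4211 - 3) = 239.4349.

239.43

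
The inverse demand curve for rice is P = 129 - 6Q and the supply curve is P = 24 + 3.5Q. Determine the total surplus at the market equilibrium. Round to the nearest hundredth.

580.26

Setting demand equal to supply, 105 = 9.5Q, so Q* = 11.0526 and P* = 62.6842.
Total surplus is the full triangle between the curves from 0 to Q*: (1/2)(11.0526)(129 - 24) = 580.2632.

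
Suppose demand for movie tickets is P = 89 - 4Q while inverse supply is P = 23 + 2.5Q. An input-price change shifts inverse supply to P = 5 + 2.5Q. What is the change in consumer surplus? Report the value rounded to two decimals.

Initial equilibrium: Q_0 = 10.1538, P_0 = 48.3846; CS_0 = (1/2)(10.1538)(40.6154) = 206.2012, PS_0 = (1/2)(10.1538)(25.3846) = 128.8757.
New equilibrium: 89 - 4Q = 5 + 2.5Q gives Q_1 = 12.9231, P_1 = 37.3077; CS_1 = 334.0118, PS_1 = 208.7574.
Change in consumer surplus = 334.0118 - 206.2012 = 127.8107.

127.81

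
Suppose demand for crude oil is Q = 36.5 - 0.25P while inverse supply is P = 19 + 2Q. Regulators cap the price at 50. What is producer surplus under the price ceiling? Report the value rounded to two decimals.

Rewriting demand in inverse form: P = 146 - 4Q.
Without the control, 146 - 4Q = 19 + 2Q so Q* = 21.1667 and P* = 61.3333.
At the ceiling price 50, quantity supplied is (50 - 19)/2 = 15.5; supply is the short side, so Q = 15.5 trades at P = 50.
PS is the triangle above supply below 50: (1/2)(15.5)(50 - 19) = 240.25.

240.25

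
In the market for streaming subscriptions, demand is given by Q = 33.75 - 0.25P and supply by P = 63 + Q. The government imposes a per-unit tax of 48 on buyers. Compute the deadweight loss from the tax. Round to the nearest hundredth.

Rewriting demand in inverse form: P = 135 - 4Q.
Pre-tax equilibrium: 135 - 4Q = 63 + Q gives Q* = 14.4, P* = 77.4.
A tax on buyers shifts demand down by 48: (135 - 48) - 4Q = 63 + Q, so Q_t = 4.8. Buyers pay P_b = 115.8; sellers receive P_s = P_b - 48 = 67.8.
The welfare triangle lost has base Q* - Q_t = 9.6 and height t = 48, so DWL = (1/2)(9.6)(48) = 230.4.

230.40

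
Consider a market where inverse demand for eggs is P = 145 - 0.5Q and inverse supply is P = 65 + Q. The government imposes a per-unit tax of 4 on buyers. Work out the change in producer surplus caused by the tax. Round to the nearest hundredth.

-138.67

Pre-tax equilibrium: 145 - 0.5Q = 65 + Q gives Q* = 53.3333, P* = 118.3333.
With the tax, buyers' net willingness to pay falls by 4: (145 - 4) - 0.5Q = 65 + Q, so Q_t = 50.6667. Buyers pay P_b = 119.6667; sellers receive P_s = P_b - 4 = 115.6667.
Producers lose the trapezoid between P_s and P* out to Q_t plus the triangle from Q_t to Q*: change in PS = 1283.5556 - 1422.2222 = -138.6667.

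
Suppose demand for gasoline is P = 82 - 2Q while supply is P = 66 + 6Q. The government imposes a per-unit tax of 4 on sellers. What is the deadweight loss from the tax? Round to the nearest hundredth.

Without the tax, 82 - 2Q = 66 + 6Q so Q* = 2 and P* = 78.
With the tax, sellers need 4 more per unit: 82 - 2Q = 66 + 6Q + 4, so Q_t = 1.5. Buyers pay P_b = 79; sellers receive P_s = P_b - 4 = 75.
Deadweight loss is the triangle between the curves from Q_t to Q*: (1/2)(2 - 1.5)(4) = 1.

1.00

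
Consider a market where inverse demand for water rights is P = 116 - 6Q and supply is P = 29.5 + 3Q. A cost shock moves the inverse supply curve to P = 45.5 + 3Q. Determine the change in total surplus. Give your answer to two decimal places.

Initial equilibrium: Q_0 = 9.6111, P_0 = 58.3333; CS_0 = (1/2)(9.6111)(57.6667) = 277.1204, PS_0 = (1/2)(9.6111)(28.8333) = 138.5602.
New equilibrium: 116 - 6Q = 45.5 + 3Q gives Q_1 = 7.8333, P_1 = 69; CS_1 = 184.0833, PS_1 = 92.0417.
Change in total surplus = (184.0833 + 92.0417) - (277.1204 + 138.5602) = -139.5556.

-139.56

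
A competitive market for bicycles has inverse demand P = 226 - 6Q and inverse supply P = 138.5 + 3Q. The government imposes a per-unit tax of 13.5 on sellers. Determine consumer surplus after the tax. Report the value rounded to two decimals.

Without the tax, 226 - 6Q = 138.5 + 3Q so Q* = 9.7222 and P* = 167.6667.
A tax on sellers shifts supply up by 13.5: 226 - 6Q = 138.5 + 3Q + 13.5, so Q_t = 8.2222. Buyers pay P_b = 176.6667; sellers receive P_s = P_b - 13.5 = 163.1667.
Consumer surplus is the triangle under demand above P_b: (1/2)(8.2222)(226 - 176.6667) = 202.8148.

202.81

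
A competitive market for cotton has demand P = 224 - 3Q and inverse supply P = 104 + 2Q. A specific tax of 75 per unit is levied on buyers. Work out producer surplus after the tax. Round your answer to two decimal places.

81.00

Without the tax, 224 - 3Q = 104 + 2Q so Q* = 24 and P* = 152.
A tax on buyers shifts demand down by 75: (224 - 75) - 3Q = 104 + 2Q, so Q_t = 9. Buyers pay P_b = 197; sellers receive P_s = P_b - 75 = 122.
Producer surplus is the triangle above supply below P_s: (1/2)(9)(122 - 104) = 81.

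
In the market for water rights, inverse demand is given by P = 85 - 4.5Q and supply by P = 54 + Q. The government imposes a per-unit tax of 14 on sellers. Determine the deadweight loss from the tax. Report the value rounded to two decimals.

Pre-tax equilibrium: 85 - 4.5Q = 54 + Q gives Q* = 5.6364, P* = 59.6364.
A tax on sellers shifts supply up by 14: 85 - 4.5Q = 54 + Q + 14, so Q_t = 3.0909. Buyers pay P_b = 71.0909; sellers receive P_s = P_b - 14 = 57.0909.
The welfare triangle lost has base Q* - Q_t = 2.5455 and height t = 14, so DWL = (1/2)(2.5455)(14) = 17.8182.

17.82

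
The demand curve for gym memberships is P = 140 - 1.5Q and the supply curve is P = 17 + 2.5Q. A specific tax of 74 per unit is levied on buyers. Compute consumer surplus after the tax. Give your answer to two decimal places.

112.55

Pre-tax equilibrium: 140 - 1.5Q = 17 + 2.5Q gives Q* = 30.75, P* = 93.875.
A tax on buyers shifts demand down by 74: (140 - 74) - 1.5Q = 17 + 2.5Q, so Q_t = 12.25. Buyers pay P_b = 121.625; sellers receive P_s = P_b - 74 = 47.625.
CS = (1/2)(Q_t)(140 - P_b) = (1/2)(12.25)(18.375) = 112.5469.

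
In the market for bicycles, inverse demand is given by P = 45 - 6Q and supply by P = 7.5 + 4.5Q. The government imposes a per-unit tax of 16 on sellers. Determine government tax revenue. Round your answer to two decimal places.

Without the tax, 45 - 6Q = 7.5 + 4.5Q so Q* = 3.5714 and P* = 23.5714.
A tax on sellers shifts supply up by 16: 45 - 6Q = 7.5 + 4.5Q + 16, so Q_t = 2.0476. Buyers pay P_b = 32.7143; sellers receive P_s = P_b - 16 = 16.7143.
Revenue is the tax times quantity traded: 16 x 2.0476 = 32.7619.

32.76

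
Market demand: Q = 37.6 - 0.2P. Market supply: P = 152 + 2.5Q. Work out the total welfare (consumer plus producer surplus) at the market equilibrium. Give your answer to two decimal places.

Rewriting demand in inverse form: P = 188 - 5Q.
Equilibrium: 188 - 5Q = 152 + 2.5Q, so Q* = 4.8 and P* = 164.
Total surplus is the full triangle between the curves from 0 to Q*: (1/2)(4.8)(188 - 152) = 86.4.

86.40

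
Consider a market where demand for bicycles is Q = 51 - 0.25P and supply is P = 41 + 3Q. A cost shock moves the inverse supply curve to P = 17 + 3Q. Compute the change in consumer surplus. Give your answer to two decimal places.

Rewriting demand in inverse form: P = 204 - 4Q.
Initial equilibrium: Q_0 = 23.2857, P_0 = 110.8571; CS_0 = (1/2)(23.2857)(93.1429) = 1084.449, PS_0 = (1/2)(23.2857)(69.8571) = 813.3367.
New equilibrium: 204 - 4Q = 17 + 3Q gives Q_1 = 26.7143, P_1 = 97.1429; CS_1 = 1427.3061, PS_1 = 1070.4796.
Change in consumer surplus = 1427.3061 - 1084.449 = 342.8571.

342.86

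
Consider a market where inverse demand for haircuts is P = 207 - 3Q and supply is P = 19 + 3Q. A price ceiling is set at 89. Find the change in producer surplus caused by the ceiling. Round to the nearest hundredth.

Free-market equilibrium: 207 - 3Q = 19 + 3Q gives Q* = 31.3333, P* = 113.
At the ceiling price 89, quantity supplied is (89 - 19)/3 = 23.3333; supply is the short side, so Q = 23.3333 trades at P = 89.
PS goes from (1/2)(31.3333)(94) = 1472.6667 to 816.6667 (computed as (89 - 19)(23.3333) - (1/2)(3)(23.3333)^2), a change of -656.

-656.00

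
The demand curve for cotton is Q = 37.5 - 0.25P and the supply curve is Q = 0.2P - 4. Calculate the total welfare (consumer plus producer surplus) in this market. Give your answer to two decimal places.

938.89

Rewriting demand in inverse form: P = 150 - 4Q.
Rewriting supply in inverse form: P = 20 + 5Q.
Equilibrium: 150 - 4Q = 20 + 5Q, so Q* = 14.4444 and P* = 92.2222.
Total surplus is the full triangle between the curves from 0 to Q*: (1/2)(14.4444)(150 - 20) = 938.8889.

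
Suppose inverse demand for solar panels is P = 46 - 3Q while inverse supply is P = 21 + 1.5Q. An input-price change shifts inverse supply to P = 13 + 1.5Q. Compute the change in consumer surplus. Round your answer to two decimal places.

34.37

Initial equilibrium: Q_0 = 5.5556, P_0 = 29.3333; CS_0 = (1/2)(5.5556)(16.6667) = 46.2963, PS_0 = (1/2)(5.5556)(8.3333) = 23.1481.
New equilibrium: 46 - 3Q = 13 + 1.5Q gives Q_1 = 7.3333, P_1 = 24; CS_1 = 80.6667, PS_1 = 40.3333.
Change in consumer surplus = 80.6667 - 46.2963 = 34.3704.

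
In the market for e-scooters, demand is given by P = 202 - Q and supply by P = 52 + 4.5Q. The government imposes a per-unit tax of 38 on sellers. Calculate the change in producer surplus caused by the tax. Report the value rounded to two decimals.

-740.53

Pre-tax equilibrium: 202 - Q = 52 + 4.5Q gives Q* = 27.2727, P* = 174.7273.
A tax on sellers shifts supply up by 38: 202 - Q = 52 + 4.5Q + 38, so Q_t = 20.3636. Buyers pay P_b = 181.6364; sellers receive P_s = P_b - 38 = 143.6364.
Producers lose the trapezoid between P_s and P* out to Q_t plus the triangle from Q_t to Q*: change in PS = 933.0248 - 1673.5537 = -740.5289.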